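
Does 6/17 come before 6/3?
No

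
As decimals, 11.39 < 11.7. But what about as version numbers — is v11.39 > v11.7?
True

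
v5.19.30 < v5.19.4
False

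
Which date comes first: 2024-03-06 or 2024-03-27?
2024-03-06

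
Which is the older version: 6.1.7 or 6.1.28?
6.1.7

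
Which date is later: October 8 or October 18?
October 18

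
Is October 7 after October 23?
No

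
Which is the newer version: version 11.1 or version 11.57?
version 11.57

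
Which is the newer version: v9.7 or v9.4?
v9.7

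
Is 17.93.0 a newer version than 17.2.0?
Yes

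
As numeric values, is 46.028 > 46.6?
False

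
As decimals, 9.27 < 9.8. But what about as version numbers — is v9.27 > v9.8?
True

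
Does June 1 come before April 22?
No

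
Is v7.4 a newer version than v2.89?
Yes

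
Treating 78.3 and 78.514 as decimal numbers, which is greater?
78.514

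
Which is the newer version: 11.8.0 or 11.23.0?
11.23.0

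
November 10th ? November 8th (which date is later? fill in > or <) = >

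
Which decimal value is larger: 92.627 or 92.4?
92.627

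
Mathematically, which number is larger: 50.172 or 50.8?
50.8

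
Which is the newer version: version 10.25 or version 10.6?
version 10.25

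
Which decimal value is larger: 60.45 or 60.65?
60.65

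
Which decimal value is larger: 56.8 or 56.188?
56.8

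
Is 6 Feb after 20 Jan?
Yes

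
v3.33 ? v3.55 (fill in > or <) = <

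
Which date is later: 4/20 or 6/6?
6/6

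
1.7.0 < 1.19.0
True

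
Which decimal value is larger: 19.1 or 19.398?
19.398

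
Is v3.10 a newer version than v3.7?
Yes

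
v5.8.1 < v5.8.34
True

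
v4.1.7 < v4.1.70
True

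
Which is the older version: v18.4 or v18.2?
v18.2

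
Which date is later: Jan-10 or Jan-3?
Jan-10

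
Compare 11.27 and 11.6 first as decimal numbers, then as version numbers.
As decimals: 11.27 < 11.6. As versions: v11.27 > v11.6 (minor version 27 > 6).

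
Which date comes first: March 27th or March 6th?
March 6th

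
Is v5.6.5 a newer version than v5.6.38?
No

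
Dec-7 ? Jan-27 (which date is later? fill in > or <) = >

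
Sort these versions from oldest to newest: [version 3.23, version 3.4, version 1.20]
[version 1.20, version 3.4, version 3.23]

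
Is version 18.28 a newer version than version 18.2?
Yes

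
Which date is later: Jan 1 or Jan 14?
Jan 14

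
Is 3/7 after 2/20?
Yes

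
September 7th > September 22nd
False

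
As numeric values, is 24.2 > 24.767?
False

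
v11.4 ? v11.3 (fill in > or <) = >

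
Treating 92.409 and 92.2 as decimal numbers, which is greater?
92.409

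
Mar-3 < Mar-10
True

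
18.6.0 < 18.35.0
True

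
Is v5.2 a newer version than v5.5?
No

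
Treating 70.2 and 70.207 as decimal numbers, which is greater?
70.207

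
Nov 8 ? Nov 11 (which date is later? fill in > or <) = <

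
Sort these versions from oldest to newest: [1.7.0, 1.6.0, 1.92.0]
[1.6.0, 1.7.0, 1.92.0]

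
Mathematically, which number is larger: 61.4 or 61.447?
61.447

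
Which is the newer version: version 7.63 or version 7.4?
version 7.63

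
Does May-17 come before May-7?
No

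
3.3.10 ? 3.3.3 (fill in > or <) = >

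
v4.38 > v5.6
False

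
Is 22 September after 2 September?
Yes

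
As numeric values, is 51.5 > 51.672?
False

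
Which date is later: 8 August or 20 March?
8 August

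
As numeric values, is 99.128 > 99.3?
False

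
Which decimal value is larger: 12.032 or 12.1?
12.1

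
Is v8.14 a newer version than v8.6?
Yes. Version numbers are compared segment by segment as integers, not as decimals: minor version 14 > 6, so v8.14 > v8.6 (even though the decimal 8.14 < 8.6).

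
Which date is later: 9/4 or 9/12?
9/12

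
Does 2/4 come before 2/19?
Yes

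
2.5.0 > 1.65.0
True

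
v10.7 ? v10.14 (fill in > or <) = <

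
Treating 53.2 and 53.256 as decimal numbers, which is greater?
53.256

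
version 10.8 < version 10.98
True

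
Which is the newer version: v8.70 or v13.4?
v13.4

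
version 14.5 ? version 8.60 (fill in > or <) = >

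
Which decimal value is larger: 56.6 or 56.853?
56.853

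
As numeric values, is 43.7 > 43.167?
True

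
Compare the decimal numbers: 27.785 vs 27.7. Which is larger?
27.785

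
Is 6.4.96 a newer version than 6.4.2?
Yes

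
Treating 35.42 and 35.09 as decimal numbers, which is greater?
35.42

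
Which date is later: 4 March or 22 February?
4 March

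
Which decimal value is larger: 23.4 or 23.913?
23.913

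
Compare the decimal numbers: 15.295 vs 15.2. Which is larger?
15.295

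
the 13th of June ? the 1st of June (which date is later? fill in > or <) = >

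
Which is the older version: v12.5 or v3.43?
v3.43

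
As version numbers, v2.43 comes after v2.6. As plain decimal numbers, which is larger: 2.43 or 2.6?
2.6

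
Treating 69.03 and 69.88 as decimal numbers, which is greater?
69.88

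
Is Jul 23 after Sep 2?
No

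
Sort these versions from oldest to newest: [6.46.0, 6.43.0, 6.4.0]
[6.4.0, 6.43.0, 6.46.0]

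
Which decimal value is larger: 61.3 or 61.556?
61.556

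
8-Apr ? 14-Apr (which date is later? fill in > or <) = <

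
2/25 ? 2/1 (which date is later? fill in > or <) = >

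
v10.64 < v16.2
True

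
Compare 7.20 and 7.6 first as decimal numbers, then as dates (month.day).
As decimals: 7.20 < 7.6. As dates: 7/20 is later than 7/6 (day 20 > day 6).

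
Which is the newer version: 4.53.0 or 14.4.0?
14.4.0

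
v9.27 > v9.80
False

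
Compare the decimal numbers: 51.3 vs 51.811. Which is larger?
51.811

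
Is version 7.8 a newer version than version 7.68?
No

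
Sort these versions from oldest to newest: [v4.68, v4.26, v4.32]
[v4.26, v4.32, v4.68]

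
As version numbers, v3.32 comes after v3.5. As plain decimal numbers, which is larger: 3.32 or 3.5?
3.5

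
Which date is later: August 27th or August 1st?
August 27th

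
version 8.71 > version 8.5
True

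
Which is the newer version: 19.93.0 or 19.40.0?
19.93.0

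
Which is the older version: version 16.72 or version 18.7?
version 16.72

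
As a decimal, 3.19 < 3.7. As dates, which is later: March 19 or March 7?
March 19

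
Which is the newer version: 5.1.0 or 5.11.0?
5.11.0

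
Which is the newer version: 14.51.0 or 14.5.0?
14.51.0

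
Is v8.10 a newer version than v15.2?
No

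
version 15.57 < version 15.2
False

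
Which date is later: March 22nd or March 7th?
March 22nd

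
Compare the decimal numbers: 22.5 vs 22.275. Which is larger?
22.5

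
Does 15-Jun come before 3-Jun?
No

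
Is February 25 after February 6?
Yes. Day 25 comes after day 6 in February — this is a date comparison, not a decimal one (the decimal 2.25 would be smaller than 2.6).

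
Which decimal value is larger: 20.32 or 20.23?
20.32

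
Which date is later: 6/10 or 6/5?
6/10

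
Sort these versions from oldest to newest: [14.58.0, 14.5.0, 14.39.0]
[14.5.0, 14.39.0, 14.58.0]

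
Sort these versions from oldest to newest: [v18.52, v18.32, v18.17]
[v18.17, v18.32, v18.52]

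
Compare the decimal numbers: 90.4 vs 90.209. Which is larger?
90.4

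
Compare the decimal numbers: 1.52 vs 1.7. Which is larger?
1.7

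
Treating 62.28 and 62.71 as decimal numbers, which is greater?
62.71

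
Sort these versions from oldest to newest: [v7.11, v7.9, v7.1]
[v7.1, v7.9, v7.11]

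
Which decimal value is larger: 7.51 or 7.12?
7.51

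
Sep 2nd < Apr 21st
False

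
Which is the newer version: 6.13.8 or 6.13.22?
6.13.22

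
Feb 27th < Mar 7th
True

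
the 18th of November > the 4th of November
True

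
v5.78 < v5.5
False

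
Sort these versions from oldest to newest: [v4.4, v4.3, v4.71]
[v4.3, v4.4, v4.71]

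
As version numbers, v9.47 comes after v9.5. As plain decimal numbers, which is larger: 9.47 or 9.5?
9.5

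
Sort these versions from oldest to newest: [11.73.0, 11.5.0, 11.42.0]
[11.5.0, 11.42.0, 11.73.0]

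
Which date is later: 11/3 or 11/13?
11/13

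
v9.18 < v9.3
False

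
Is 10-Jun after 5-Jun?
Yes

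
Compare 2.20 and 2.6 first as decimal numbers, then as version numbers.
As decimals: 2.20 < 2.6. As versions: v2.20 > v2.6 (minor version 20 > 6).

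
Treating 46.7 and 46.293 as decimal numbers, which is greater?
46.7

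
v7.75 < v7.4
False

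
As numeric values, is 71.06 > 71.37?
False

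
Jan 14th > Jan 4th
True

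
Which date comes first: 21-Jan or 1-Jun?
21-Jan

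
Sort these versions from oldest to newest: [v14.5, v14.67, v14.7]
[v14.5, v14.7, v14.67]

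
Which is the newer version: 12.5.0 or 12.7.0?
12.7.0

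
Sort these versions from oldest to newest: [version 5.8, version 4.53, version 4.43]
[version 4.43, version 4.53, version 5.8]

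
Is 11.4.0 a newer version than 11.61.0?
No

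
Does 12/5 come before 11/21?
No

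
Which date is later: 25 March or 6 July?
6 July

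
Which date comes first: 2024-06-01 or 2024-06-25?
2024-06-01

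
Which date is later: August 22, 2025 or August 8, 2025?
August 22, 2025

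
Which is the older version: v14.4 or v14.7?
v14.4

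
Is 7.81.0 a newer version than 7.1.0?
Yes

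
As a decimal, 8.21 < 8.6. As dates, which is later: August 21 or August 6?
August 21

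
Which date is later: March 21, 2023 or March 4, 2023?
March 21, 2023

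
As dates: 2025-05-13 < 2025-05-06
False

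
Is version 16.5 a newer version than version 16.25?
No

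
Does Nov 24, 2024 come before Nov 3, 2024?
No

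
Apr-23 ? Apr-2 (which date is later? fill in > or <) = >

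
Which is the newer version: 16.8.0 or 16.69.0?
16.69.0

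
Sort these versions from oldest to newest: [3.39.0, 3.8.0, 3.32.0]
[3.8.0, 3.32.0, 3.39.0]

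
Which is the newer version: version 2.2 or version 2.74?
version 2.74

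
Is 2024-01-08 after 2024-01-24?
No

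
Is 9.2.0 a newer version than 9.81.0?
No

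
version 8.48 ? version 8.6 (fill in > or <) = >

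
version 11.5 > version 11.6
False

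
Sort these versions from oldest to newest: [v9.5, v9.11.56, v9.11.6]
[v9.5, v9.11.6, v9.11.56]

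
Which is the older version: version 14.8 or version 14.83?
version 14.8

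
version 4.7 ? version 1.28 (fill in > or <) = >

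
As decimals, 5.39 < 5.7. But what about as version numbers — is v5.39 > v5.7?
True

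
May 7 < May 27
True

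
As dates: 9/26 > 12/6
False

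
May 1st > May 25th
False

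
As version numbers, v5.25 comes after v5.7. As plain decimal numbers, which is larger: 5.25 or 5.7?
5.7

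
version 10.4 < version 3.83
False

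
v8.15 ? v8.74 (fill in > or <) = <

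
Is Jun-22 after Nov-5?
No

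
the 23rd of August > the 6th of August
True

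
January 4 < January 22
True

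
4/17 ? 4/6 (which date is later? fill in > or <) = >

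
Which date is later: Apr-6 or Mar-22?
Apr-6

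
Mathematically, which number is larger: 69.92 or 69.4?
69.92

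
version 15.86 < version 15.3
False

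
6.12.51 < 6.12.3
False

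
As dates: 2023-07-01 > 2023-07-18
False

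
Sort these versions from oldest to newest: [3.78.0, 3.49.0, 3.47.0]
[3.47.0, 3.49.0, 3.78.0]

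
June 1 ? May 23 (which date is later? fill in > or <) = >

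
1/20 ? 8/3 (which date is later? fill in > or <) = <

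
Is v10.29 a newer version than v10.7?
Yes. Version numbers are compared segment by segment as integers, not as decimals: minor version 29 > 7, so v10.29 > v10.7 (even though the decimal 10.29 < 10.7).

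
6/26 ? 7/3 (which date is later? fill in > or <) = <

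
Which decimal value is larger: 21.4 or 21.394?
21.4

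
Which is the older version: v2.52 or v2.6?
v2.6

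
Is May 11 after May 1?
Yes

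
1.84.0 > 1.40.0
True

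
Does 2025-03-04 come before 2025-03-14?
Yes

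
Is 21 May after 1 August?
No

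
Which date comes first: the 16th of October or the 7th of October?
the 7th of October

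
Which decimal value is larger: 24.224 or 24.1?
24.224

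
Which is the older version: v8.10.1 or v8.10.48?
v8.10.1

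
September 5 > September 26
False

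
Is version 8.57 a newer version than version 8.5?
Yes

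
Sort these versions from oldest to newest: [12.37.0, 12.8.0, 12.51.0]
[12.8.0, 12.37.0, 12.51.0]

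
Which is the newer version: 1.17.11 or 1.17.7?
1.17.11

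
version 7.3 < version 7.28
True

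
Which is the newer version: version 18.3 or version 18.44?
version 18.44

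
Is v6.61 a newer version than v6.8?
Yes. Version numbers are compared segment by segment as integers, not as decimals: minor version 61 > 8, so v6.61 > v6.8 (even though the decimal 6.61 < 6.8).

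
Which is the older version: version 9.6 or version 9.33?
version 9.6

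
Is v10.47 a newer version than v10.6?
Yes. Version numbers are compared segment by segment as integers, not as decimals: minor version 47 > 6, so v10.47 > v10.6 (even though the decimal 10.47 < 10.6).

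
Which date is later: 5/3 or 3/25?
5/3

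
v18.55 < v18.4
False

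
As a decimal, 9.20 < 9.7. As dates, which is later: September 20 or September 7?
September 20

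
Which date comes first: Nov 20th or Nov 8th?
Nov 8th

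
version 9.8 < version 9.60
True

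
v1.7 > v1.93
False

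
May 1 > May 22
False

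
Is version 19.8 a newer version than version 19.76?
No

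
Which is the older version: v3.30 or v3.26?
v3.26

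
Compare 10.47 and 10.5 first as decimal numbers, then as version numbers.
As decimals: 10.47 < 10.5. As versions: v10.47 > v10.5 (minor version 47 > 5).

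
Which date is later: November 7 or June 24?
November 7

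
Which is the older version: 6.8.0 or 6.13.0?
6.8.0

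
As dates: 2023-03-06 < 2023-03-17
True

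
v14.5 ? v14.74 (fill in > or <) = <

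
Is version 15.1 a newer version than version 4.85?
Yes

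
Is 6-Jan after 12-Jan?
No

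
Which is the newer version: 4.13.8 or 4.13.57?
4.13.57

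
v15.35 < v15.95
True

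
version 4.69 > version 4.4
True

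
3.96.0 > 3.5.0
True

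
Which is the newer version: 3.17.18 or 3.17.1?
3.17.18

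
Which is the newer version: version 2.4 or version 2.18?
version 2.18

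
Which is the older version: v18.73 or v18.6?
v18.6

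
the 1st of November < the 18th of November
True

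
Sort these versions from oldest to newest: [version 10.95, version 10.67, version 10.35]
[version 10.35, version 10.67, version 10.95]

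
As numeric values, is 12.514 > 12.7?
False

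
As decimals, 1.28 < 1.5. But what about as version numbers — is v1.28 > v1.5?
True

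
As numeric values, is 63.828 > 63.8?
True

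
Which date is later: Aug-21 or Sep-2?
Sep-2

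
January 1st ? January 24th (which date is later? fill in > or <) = <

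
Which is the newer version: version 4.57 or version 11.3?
version 11.3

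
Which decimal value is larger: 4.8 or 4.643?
4.8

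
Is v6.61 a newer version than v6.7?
Yes. Version numbers are compared segment by segment as integers, not as decimals: minor version 61 > 7, so v6.61 > v6.7 (even though the decimal 6.61 < 6.7).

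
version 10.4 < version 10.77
True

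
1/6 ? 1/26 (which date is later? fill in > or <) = <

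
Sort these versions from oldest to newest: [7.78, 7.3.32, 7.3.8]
[7.3.8, 7.3.32, 7.78]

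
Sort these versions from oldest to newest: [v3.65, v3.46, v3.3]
[v3.3, v3.46, v3.65]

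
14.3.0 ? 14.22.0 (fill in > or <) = <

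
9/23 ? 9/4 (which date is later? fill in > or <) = >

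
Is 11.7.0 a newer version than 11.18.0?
No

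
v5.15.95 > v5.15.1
True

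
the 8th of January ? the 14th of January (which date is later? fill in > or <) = <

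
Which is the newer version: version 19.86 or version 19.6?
version 19.86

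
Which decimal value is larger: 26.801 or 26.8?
26.801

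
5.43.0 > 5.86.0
False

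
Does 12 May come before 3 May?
No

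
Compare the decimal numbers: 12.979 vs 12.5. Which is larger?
12.979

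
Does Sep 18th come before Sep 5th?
No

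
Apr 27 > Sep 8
False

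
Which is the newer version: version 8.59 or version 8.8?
version 8.59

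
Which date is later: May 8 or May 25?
May 25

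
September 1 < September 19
True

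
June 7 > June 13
False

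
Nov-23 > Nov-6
True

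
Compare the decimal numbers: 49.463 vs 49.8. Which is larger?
49.8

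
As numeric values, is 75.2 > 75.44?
False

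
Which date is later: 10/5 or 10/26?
10/26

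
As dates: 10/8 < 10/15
True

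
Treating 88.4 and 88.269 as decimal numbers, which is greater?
88.4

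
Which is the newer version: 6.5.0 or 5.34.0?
6.5.0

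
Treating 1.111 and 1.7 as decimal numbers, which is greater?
1.7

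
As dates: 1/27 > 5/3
False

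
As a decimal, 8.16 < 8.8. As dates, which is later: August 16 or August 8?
August 16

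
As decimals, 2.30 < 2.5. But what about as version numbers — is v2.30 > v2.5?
True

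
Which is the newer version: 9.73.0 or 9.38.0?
9.73.0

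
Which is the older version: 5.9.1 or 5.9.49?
5.9.1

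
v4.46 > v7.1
False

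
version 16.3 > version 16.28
False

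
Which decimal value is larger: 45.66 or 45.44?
45.66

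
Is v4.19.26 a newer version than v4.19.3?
Yes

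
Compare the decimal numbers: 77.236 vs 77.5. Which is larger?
77.5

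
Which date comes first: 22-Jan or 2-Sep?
22-Jan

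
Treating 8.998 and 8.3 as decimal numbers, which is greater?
8.998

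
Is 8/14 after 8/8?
Yes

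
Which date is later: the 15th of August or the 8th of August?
the 15th of August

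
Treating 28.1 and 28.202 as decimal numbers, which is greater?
28.202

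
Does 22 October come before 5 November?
Yes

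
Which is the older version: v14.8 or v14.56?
v14.8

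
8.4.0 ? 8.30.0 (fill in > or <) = <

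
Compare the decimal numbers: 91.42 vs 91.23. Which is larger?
91.42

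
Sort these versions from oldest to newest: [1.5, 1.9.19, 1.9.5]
[1.5, 1.9.5, 1.9.19]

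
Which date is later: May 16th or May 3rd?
May 16th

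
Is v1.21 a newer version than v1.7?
Yes. Version numbers are compared segment by segment as integers, not as decimals: minor version 21 > 7, so v1.21 > v1.7 (even though the decimal 1.21 < 1.7).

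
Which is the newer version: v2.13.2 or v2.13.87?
v2.13.87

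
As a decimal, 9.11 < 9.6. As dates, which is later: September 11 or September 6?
September 11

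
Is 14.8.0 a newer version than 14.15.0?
No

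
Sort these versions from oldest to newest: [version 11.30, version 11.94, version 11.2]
[version 11.2, version 11.30, version 11.94]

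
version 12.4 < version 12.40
True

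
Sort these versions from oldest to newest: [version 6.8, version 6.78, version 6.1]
[version 6.1, version 6.8, version 6.78]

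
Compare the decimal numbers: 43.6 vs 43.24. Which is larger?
43.6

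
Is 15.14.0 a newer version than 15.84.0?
No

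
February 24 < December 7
True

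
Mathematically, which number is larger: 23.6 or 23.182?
23.6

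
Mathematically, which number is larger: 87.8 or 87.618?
87.8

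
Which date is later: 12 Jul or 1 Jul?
12 Jul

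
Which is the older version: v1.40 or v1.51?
v1.40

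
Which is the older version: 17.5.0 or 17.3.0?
17.3.0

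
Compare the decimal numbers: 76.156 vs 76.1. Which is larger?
76.156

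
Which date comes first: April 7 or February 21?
February 21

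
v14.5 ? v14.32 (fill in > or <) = <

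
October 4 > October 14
False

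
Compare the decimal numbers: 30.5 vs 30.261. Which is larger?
30.5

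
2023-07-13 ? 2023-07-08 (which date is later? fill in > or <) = >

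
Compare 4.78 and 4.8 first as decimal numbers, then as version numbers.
As decimals: 4.78 < 4.8. As versions: v4.78 > v4.8 (minor version 78 > 8).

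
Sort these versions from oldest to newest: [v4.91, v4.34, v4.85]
[v4.34, v4.85, v4.91]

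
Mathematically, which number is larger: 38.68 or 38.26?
38.68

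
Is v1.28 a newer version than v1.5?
Yes. Version numbers are compared segment by segment as integers, not as decimals: minor version 28 > 5, so v1.28 > v1.5 (even though the decimal 1.28 < 1.5).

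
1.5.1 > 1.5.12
False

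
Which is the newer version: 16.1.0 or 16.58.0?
16.58.0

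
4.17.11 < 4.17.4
False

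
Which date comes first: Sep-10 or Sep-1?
Sep-1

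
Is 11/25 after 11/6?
Yes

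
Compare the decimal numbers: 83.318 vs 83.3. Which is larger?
83.318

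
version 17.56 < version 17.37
False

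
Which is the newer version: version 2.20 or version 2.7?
version 2.20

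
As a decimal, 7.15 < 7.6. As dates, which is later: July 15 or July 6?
July 15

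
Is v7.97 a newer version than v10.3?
No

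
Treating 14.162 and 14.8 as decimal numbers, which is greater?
14.8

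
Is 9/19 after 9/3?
Yes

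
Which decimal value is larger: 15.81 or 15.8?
15.81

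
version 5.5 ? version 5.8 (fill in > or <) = <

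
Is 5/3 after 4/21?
Yes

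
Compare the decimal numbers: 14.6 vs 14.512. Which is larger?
14.6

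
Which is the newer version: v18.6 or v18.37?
v18.37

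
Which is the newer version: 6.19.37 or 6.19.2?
6.19.37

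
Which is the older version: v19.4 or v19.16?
v19.4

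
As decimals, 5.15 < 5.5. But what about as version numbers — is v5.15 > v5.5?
True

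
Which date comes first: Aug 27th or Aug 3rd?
Aug 3rd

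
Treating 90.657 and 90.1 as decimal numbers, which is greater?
90.657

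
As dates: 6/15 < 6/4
False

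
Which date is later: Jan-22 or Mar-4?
Mar-4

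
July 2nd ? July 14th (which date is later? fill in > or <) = <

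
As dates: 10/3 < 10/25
True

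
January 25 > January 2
True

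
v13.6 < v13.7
True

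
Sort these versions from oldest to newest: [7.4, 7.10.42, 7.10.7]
[7.4, 7.10.7, 7.10.42]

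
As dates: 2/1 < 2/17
True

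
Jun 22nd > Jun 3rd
True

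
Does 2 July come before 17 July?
Yes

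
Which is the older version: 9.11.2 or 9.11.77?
9.11.2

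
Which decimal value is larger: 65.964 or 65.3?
65.964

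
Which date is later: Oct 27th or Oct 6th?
Oct 27th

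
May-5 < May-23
True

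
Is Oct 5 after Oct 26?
No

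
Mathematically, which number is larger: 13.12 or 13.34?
13.34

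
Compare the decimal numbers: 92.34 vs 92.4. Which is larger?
92.4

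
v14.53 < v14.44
False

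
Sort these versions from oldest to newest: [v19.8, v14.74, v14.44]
[v14.44, v14.74, v19.8]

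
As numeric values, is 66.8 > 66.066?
True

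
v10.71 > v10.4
True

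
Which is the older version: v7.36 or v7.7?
v7.7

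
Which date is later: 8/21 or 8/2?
8/21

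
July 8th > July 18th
False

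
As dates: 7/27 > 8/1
False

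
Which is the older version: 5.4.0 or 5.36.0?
5.4.0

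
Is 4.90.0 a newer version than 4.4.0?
Yes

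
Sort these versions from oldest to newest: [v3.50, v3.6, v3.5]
[v3.5, v3.6, v3.50]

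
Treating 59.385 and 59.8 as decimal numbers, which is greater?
59.8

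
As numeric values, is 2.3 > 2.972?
False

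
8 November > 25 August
True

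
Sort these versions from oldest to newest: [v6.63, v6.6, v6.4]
[v6.4, v6.6, v6.63]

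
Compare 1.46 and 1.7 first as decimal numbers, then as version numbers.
As decimals: 1.46 < 1.7. As versions: v1.46 > v1.7 (minor version 46 > 7).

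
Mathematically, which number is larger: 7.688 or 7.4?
7.688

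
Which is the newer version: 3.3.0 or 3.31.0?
3.31.0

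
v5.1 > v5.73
False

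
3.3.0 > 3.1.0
True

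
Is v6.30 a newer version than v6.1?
Yes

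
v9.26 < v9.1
False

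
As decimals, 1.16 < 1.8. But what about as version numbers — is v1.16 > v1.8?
True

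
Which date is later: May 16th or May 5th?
May 16th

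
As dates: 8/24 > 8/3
True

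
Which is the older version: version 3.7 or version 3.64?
version 3.7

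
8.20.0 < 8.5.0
False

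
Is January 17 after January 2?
Yes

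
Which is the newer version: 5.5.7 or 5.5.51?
5.5.51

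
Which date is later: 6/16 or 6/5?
6/16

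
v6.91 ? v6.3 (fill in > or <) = >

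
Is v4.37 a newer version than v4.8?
Yes. Version numbers are compared segment by segment as integers, not as decimals: minor version 37 > 8, so v4.37 > v4.8 (even though the decimal 4.37 < 4.8).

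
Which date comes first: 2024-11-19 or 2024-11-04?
2024-11-04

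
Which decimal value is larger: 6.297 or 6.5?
6.5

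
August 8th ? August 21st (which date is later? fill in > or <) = <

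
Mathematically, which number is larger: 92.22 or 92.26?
92.26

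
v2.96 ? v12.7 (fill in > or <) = <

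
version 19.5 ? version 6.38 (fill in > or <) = >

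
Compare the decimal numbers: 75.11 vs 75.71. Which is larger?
75.71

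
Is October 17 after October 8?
Yes. Day 17 comes after day 8 in October — this is a date comparison, not a decimal one (the decimal 10.17 would be smaller than 10.8).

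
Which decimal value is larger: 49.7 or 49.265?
49.7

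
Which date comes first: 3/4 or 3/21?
3/4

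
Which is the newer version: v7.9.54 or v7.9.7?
v7.9.54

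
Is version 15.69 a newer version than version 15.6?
Yes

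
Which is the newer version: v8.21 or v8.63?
v8.63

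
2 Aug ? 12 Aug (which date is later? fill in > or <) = <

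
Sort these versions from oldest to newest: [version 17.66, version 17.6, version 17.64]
[version 17.6, version 17.64, version 17.66]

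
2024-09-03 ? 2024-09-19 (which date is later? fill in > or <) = <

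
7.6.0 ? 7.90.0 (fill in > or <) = <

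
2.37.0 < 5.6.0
True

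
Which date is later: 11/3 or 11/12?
11/12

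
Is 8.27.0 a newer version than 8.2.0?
Yes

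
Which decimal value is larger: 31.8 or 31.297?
31.8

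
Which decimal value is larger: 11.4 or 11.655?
11.655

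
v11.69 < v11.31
False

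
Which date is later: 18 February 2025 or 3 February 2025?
18 February 2025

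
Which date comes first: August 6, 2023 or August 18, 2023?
August 6, 2023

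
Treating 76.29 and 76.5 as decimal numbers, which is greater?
76.5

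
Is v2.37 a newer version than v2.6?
Yes. Version numbers are compared segment by segment as integers, not as decimals: minor version 37 > 6, so v2.37 > v2.6 (even though the decimal 2.37 < 2.6).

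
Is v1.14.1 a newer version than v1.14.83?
No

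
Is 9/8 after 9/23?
No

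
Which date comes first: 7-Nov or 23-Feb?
23-Feb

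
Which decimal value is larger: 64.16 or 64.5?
64.5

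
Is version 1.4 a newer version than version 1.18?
No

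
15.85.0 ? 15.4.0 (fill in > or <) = >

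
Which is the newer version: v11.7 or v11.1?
v11.7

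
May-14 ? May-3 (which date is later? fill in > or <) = >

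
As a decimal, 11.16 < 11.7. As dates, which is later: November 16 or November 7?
November 16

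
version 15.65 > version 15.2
True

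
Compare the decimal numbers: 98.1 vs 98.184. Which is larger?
98.184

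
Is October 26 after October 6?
Yes. Day 26 comes after day 6 in October — this is a date comparison, not a decimal one (the decimal 10.26 would be smaller than 10.6).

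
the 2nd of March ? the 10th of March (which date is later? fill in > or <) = <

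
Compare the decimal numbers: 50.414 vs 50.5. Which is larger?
50.5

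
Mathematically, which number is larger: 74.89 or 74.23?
74.89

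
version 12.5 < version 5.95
False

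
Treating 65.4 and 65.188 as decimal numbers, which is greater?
65.4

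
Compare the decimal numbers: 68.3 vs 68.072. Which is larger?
68.3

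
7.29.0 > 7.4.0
True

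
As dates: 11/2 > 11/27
False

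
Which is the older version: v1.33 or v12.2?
v1.33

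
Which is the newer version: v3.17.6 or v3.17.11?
v3.17.11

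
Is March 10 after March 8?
Yes. Day 10 comes after day 8 in March — this is a date comparison, not a decimal one (the decimal 3.10 would be smaller than 3.8).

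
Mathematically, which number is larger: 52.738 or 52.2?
52.738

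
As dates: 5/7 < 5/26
True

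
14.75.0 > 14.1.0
True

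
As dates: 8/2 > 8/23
False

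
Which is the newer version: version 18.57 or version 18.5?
version 18.57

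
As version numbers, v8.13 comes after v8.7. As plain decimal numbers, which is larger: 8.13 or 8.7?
8.7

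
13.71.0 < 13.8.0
False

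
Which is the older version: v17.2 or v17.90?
v17.2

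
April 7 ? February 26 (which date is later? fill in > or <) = >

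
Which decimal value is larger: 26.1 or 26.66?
26.66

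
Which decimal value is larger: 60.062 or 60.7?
60.7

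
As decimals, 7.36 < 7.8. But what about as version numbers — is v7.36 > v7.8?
True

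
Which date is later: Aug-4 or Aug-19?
Aug-19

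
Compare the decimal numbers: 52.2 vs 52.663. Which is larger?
52.663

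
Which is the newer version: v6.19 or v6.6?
v6.19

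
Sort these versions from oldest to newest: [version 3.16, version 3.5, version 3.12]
[version 3.5, version 3.12, version 3.16]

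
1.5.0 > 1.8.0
False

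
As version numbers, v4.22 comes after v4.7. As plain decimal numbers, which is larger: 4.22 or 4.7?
4.7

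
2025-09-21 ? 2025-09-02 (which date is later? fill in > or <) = >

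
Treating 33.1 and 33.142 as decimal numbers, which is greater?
33.142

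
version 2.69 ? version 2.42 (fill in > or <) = >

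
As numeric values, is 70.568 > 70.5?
True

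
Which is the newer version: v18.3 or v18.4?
v18.4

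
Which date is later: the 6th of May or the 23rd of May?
the 23rd of May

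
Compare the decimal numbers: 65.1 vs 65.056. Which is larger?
65.1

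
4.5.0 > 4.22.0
False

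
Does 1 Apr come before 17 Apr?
Yes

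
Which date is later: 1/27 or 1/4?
1/27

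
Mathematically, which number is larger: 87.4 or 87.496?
87.496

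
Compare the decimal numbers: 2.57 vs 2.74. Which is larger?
2.74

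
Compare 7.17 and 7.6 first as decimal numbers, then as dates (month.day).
As decimals: 7.17 < 7.6. As dates: 7/17 is later than 7/6 (day 17 > day 6).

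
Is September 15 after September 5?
Yes. Day 15 comes after day 5 in September — this is a date comparison, not a decimal one (the decimal 9.15 would be smaller than 9.5).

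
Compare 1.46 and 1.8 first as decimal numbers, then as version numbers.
As decimals: 1.46 < 1.8. As versions: v1.46 > v1.8 (minor version 46 > 8).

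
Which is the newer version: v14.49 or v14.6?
v14.49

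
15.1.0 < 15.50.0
True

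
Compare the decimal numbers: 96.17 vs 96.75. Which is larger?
96.75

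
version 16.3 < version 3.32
False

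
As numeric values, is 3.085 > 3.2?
False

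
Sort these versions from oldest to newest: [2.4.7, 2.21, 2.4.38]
[2.4.7, 2.4.38, 2.21]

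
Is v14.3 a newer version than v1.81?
Yes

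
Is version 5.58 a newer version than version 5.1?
Yes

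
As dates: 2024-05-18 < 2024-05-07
False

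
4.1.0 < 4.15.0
True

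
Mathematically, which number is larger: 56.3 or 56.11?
56.3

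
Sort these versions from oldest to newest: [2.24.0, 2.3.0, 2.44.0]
[2.3.0, 2.24.0, 2.44.0]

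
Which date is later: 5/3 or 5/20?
5/20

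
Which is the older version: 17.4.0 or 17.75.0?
17.4.0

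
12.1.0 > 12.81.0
False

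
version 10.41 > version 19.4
False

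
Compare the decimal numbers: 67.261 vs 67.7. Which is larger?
67.7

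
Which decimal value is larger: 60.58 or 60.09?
60.58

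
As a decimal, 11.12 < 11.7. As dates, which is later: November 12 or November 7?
November 12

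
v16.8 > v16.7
True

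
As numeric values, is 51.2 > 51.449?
False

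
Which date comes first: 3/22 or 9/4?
3/22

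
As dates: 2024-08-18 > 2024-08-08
True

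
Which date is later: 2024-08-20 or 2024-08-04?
2024-08-20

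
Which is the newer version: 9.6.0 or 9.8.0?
9.8.0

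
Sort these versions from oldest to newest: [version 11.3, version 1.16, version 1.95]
[version 1.16, version 1.95, version 11.3]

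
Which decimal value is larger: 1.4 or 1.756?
1.756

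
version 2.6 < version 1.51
False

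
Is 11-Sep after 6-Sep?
Yes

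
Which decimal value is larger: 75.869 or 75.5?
75.869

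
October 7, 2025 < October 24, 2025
True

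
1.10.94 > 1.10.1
True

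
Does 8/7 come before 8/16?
Yes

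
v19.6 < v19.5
False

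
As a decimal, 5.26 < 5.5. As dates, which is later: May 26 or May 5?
May 26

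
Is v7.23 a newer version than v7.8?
Yes. Version numbers are compared segment by segment as integers, not as decimals: minor version 23 > 8, so v7.23 > v7.8 (even though the decimal 7.23 < 7.8).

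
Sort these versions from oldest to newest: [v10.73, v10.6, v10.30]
[v10.6, v10.30, v10.73]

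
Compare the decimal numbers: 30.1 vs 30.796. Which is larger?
30.796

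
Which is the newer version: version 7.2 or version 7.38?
version 7.38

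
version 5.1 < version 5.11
True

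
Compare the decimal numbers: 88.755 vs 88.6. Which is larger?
88.755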